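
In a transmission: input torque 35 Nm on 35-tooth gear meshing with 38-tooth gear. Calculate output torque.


Given: N1 = 35, N2 = 38, T1 = 35 Nm
Using T2/T1 = N2/N1
T2 = T1 * N2 / N1
T2 = 35 * 38 / 35
T2 = 1330 / 35
T2 = 38 Nm

38 Nm


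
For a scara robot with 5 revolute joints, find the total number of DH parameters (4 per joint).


Given: 5 joints, 4 DH parameters per joint (d, theta, a, alpha)
Total DH parameters = number_of_joints * 4
Total = 5 * 4
Total = 20

20


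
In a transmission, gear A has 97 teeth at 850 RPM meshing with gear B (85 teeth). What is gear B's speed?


Given: N1 = 97 teeth, w1 = 850 RPM, N2 = 85 teeth
Using N1*w1 = N2*w2
w2 = N1*w1 / N2
w2 = 97*850 / 85
w2 = 82450 / 85
w2 = 970 RPM

970 RPM


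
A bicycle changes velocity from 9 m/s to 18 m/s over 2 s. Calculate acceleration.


Given: initial velocity v0 = 9 m/s, final velocity v = 18 m/s, time t = 2 s
Using a = (v - v0) / t
a = (18 - 9) / 2
a = 9 / 2
a = 9/2 m/s^2

9/2 m/s^2


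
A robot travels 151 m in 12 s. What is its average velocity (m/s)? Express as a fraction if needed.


Given: distance d = 151 m, time t = 12 s
Using v = d / t
v = 151 / 12
v = 151/12 m/s

151/12 m/s


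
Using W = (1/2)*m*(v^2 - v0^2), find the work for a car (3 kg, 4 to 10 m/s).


Given: m = 3 kg, v0 = 4 m/s, v = 10 m/s
Using W = (1/2)*m*(v^2 - v0^2)
v^2 = 10^2 = 100
v0^2 = 4^2 = 16
v^2 - v0^2 = 100 - 16 = 84
W = (1/2)*3*84 = 126 J

126 J


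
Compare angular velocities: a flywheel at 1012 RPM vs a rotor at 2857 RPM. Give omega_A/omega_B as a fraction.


Given: RPM_A = 1012, RPM_B = 2857
omega = 2*pi*RPM/60, so omega_A/omega_B = RPM_A / RPM_B
omega_A/omega_B = 1012 / 2857
omega_A/omega_B = 1012/2857

1012/2857


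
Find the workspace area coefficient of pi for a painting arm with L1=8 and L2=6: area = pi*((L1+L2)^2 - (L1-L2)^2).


Given: L1 = 8, L2 = 6
(L1+L2)^2 = (14)^2 = 196
(L1-L2)^2 = (2)^2 = 4
Difference = 196 - 4 = 192
This equals 4*L1*L2 = 4*8*6 = 192
Workspace area = 192*pi

192


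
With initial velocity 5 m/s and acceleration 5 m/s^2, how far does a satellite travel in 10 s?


Given: v0 = 5 m/s, a = 5 m/s^2, t = 10 s
Using s = v0*t + (1/2)*a*t^2
s = 5*10 + (1/2)*5*10^2
s = 50 + (1/2)*500
s = 50 + 250
s = 300

300 m


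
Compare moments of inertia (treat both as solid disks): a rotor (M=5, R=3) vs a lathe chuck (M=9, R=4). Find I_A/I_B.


Given: M1=5 kg, R1=3 m, M2=9 kg, R2=4 m
For a disk: I = (1/2)*M*R^2, so I_A/I_B = (M1*R1^2)/(M2*R2^2)
M1*R1^2 = 5*9 = 45
M2*R2^2 = 9*16 = 144
I_A/I_B = 45/144 = 5/16

5/16


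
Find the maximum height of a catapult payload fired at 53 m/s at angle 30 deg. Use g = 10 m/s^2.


Given: v0 = 53 m/s, theta = 30 deg, g = 10 m/s^2
sin^2(30) = 1/4
Using H = v0^2 * sin^2(theta) / (2*g)
H = 53^2 * 1/4 / (2*10)
H = 2809 * 1/4 / 20
H = 2809/4 / 20
H = 2809/80 m

2809/80 m


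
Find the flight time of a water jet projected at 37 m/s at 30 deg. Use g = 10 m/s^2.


Given: v0 = 37 m/s, theta = 30 deg, g = 10 m/s^2
sin(30) = 1/2
Using T = 2*v0*sin(theta) / g
T = 2*37*1/2 / 10
T = 37 / 10
T = 37/10 s

37/10 s


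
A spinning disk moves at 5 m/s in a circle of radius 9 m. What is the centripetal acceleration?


Given: v = 5 m/s, r = 9 m
Using a_c = v^2 / r
a_c = 5^2 / 9
a_c = 25 / 9
a_c = 25/9 m/s^2

25/9 m/s^2


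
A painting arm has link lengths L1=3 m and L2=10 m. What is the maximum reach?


Given: L1 = 3 m, L2 = 10 m
For a 2-link planar arm, max reach = L1 + L2 (fully extended)
Max reach = 3 + 10
Max reach = 13 m

13 m


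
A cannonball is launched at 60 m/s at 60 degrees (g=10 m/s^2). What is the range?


Given: v0 = 60 m/s, theta = 60 deg, g = 10 m/s^2
sin(2*60) = sin(120) = sqrt(3)/2
Using R = v0^2 * sin(2*theta) / g
R = 60^2 * (sqrt(3)/2) / 10
R = 3600 * sqrt(3) / 20
R = 180*sqrt(3) m

180*sqrt(3) m


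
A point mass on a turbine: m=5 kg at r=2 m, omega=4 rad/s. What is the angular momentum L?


Given: m = 5 kg, r = 2 m, omega = 4 rad/s
For a point mass: I = m*r^2
I = 5*2^2 = 5*4 = 20
L = I*omega = 20*4
L = 80 kg*m^2/s

80 kg*m^2/s


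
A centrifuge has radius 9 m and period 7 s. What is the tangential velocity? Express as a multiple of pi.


Given: radius r = 9 m, period T = 7 s
Using v = 2*pi*r / T
v = 2*pi*9 / 7
v = 18*pi / 7
v = 18/7*pi m/s

18/7*pi m/s


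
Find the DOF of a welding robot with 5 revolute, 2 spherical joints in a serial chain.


Given: serial robot with 5 revolute, 2 spherical joints
DOF contribution per joint type: revolute=1, prismatic=1, spherical=3, fixed=0
DOF = 5*1 + 2*3
DOF = 11

11


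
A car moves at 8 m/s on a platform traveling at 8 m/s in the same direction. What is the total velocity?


Given: object velocity = 8 m/s, platform velocity = 8 m/s (same direction)
Using classical velocity addition: v_total = v_object + v_platform
v_total = 8 + 8
v_total = 16 m/s

16 m/s


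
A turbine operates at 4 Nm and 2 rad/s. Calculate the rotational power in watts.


Given: tau = 4 Nm, omega = 2 rad/s
Using P = tau * omega
P = 4 * 2
P = 8 W

8 W


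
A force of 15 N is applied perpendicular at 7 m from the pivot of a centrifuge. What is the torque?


Given: F = 15 N, r = 7 m, angle = 90 deg (perpendicular)
Using tau = F * r * sin(90)
sin(90) = 1
tau = 15 * 7 * 1
tau = 105 Nm

105 Nm


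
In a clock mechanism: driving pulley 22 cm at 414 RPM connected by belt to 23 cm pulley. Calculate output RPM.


Given: D1 = 22 cm, w1 = 414 RPM, D2 = 23 cm
Using D1*w1 = D2*w2
w2 = D1*w1 / D2
w2 = 22*414 / 23
w2 = 9108 / 23
w2 = 396 RPM

396 RPM


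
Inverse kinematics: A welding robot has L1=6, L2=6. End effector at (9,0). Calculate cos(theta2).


Given: L1 = 6, L2 = 6, target (x, y) = (9, 0)
Using cos(theta2) = (x^2 + y^2 - L1^2 - L2^2) / (2*L1*L2)
x^2 + y^2 = 9^2 + 0 = 81
L1^2 + L2^2 = 36 + 36 = 72
Numerator = 81 - 72 = 9
Denominator = 2*6*6 = 72
cos(theta2) = 9/72 = 1/8

1/8


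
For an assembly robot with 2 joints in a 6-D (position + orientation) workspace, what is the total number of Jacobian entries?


Given: task space dimension = 6, joints = 2
Jacobian is a 6 x 2 matrix
Total entries = rows * columns
Total = 6 * 2
Total = 12

12


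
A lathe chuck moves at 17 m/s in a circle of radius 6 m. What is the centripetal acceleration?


Given: v = 17 m/s, r = 6 m
Using a_c = v^2 / r
a_c = 17^2 / 6
a_c = 289 / 6
a_c = 289/6 m/s^2

289/6 m/s^2


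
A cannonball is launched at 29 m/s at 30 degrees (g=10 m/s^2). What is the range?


Given: v0 = 29 m/s, theta = 30 deg, g = 10 m/s^2
sin(2*30) = sin(60) = sqrt(3)/2
Using R = v0^2 * sin(2*theta) / g
R = 29^2 * (sqrt(3)/2) / 10
R = 841 * sqrt(3) / 20
R = 841/20*sqrt(3) m

841/20*sqrt(3) m


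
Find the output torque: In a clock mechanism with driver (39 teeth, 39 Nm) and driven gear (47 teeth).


Given: N1 = 39, N2 = 47, T1 = 39 Nm
Using T2/T1 = N2/N1
T2 = T1 * N2 / N1
T2 = 39 * 47 / 39
T2 = 1833 / 39
T2 = 47 Nm

47 Nm


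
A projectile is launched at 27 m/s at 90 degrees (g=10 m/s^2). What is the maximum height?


Given: v0 = 27 m/s, theta = 90 deg, g = 10 m/s^2
sin^2(90) = 1
Using H = v0^2 * sin^2(theta) / (2*g)
H = 27^2 * 1 / (2*10)
H = 729 * 1 / 20
H = 729 / 20
H = 729/20 m

729/20 m


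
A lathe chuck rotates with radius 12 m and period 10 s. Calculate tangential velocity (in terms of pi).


Given: radius r = 12 m, period T = 10 s
Using v = 2*pi*r / T
v = 2*pi*12 / 10
v = 24*pi / 10
v = 12/5*pi m/s

12/5*pi m/s


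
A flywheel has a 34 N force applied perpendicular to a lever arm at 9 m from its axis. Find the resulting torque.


Given: F = 34 N, r = 9 m, angle = 90 deg (perpendicular)
Using tau = F * r * sin(90)
sin(90) = 1
tau = 34 * 9 * 1
tau = 306 Nm

306 Nm


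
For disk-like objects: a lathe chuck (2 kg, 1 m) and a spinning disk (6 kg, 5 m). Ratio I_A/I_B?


Given: M1=2 kg, R1=1 m, M2=6 kg, R2=5 m
For a disk: I = (1/2)*M*R^2, so I_A/I_B = (M1*R1^2)/(M2*R2^2)
M1*R1^2 = 2*1 = 2
M2*R2^2 = 6*25 = 150
I_A/I_B = 2/150 = 1/75

1/75


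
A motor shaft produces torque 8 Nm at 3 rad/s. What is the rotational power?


Given: tau = 8 Nm, omega = 3 rad/s
Using P = tau * omega
P = 8 * 3
P = 24 W

24 W


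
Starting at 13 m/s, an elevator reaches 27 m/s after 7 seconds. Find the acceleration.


Given: initial velocity v0 = 13 m/s, final velocity v = 27 m/s, time t = 7 s
Using a = (v - v0) / t
a = (27 - 13) / 7
a = 14 / 7
a = 2 m/s^2

2 m/s^2


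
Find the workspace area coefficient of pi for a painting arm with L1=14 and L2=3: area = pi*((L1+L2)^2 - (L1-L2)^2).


Given: L1 = 14, L2 = 3
(L1+L2)^2 = (17)^2 = 289
(L1-L2)^2 = (11)^2 = 121
Difference = 289 - 121 = 168
This equals 4*L1*L2 = 4*14*3 = 168
Workspace area = 168*pi

168


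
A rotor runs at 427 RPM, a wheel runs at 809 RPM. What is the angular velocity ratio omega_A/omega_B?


Given: RPM_A = 427, RPM_B = 809
omega = 2*pi*RPM/60, so omega_A/omega_B = RPM_A / RPM_B
omega_A/omega_B = 427 / 809
omega_A/omega_B = 427/809

427/809


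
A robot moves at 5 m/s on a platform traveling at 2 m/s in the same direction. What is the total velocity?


Given: object velocity = 5 m/s, platform velocity = 2 m/s (same direction)
Using classical velocity addition: v_total = v_object + v_platform
v_total = 5 + 2
v_total = 7 m/s

7 m/s


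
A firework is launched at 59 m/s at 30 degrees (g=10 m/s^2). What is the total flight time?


Given: v0 = 59 m/s, theta = 30 deg, g = 10 m/s^2
sin(30) = 1/2
Using T = 2*v0*sin(theta) / g
T = 2*59*1/2 / 10
T = 59 / 10
T = 59/10 s

59/10 s


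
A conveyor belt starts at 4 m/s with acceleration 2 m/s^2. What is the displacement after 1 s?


Given: v0 = 4 m/s, a = 2 m/s^2, t = 1 s
Using s = v0*t + (1/2)*a*t^2
s = 4*1 + (1/2)*2*1^2
s = 4 + (1/2)*2
s = 4 + 1
s = 5

5 m


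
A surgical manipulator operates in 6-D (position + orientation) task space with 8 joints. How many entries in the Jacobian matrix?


Given: task space dimension = 6, joints = 8
Jacobian is a 6 x 8 matrix
Total entries = rows * columns
Total = 6 * 8
Total = 48

48


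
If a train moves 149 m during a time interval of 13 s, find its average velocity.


Given: distance d = 149 m, time t = 13 s
Using v = d / t
v = 149 / 13
v = 149/13 m/s

149/13 m/s


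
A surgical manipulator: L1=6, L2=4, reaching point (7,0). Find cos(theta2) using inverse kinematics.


Given: L1 = 6, L2 = 4, target (x, y) = (7, 0)
Using cos(theta2) = (x^2 + y^2 - L1^2 - L2^2) / (2*L1*L2)
x^2 + y^2 = 7^2 + 0 = 49
L1^2 + L2^2 = 36 + 16 = 52
Numerator = 49 - 52 = -3
Denominator = 2*6*4 = 48
cos(theta2) = -3/48 = -1/16

-1/16


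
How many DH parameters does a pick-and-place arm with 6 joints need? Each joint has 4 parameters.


Given: 6 joints, 4 DH parameters per joint (d, theta, a, alpha)
Total DH parameters = number_of_joints * 4
Total = 6 * 4
Total = 24

24


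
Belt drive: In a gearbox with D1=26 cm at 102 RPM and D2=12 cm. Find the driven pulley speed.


Given: D1 = 26 cm, w1 = 102 RPM, D2 = 12 cm
Using D1*w1 = D2*w2
w2 = D1*w1 / D2
w2 = 26*102 / 12
w2 = 2652 / 12
w2 = 221 RPM

221 RPM


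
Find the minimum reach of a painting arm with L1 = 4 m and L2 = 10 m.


Given: L1 = 4 m, L2 = 10 m
For a 2-link planar arm, min reach = |L1 - L2| (second link folded back)
Min reach = |4 - 10|
Min reach = 6 m

6 m


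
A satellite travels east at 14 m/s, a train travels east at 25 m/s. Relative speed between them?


Given: v_A = 14 m/s east, v_B = 25 m/s east
Both move in the same direction; relative speed = |v_A - v_B|
|14 - 25| = |-11|
= 11 m/s

11 m/s


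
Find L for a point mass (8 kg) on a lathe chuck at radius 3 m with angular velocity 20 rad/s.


Given: m = 8 kg, r = 3 m, omega = 20 rad/s
For a point mass: I = m*r^2
I = 8*3^2 = 8*9 = 72
L = I*omega = 72*20
L = 1440 kg*m^2/s

1440 kg*m^2/s


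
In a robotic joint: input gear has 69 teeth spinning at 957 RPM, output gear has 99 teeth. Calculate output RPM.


Given: N1 = 69 teeth, w1 = 957 RPM, N2 = 99 teeth
Using N1*w1 = N2*w2
w2 = N1*w1 / N2
w2 = 69*957 / 99
w2 = 66033 / 99
w2 = 667 RPM

667 RPM


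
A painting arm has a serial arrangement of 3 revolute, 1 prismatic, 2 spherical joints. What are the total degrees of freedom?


Given: serial robot with 3 revolute, 1 prismatic, 2 spherical joints
DOF contribution per joint type: revolute=1, prismatic=1, spherical=3, fixed=0
DOF = 3*1 + 1*1 + 2*3
DOF = 10

10


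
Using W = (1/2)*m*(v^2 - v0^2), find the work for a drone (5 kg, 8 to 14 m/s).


Given: m = 5 kg, v0 = 8 m/s, v = 14 m/s
Using W = (1/2)*m*(v^2 - v0^2)
v^2 = 14^2 = 196
v0^2 = 8^2 = 64
v^2 - v0^2 = 196 - 64 = 132
W = (1/2)*5*132 = 330 J

330 J


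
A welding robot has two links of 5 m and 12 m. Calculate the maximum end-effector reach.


Given: L1 = 5 m, L2 = 12 m
For a 2-link planar arm, max reach = L1 + L2 (fully extended)
Max reach = 5 + 12
Max reach = 17 m

17 m


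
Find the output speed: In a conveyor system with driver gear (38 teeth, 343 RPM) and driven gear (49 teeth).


Given: N1 = 38 teeth, w1 = 343 RPM, N2 = 49 teeth
Using N1*w1 = N2*w2
w2 = N1*w1 / N2
w2 = 38*343 / 49
w2 = 13034 / 49
w2 = 266 RPM

266 RPM


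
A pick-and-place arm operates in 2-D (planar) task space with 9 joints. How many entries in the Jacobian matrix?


Given: task space dimension = 2, joints = 9
Jacobian is a 2 x 9 matrix
Total entries = rows * columns
Total = 2 * 9
Total = 18

18


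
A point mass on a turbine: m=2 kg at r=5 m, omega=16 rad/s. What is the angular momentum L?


Given: m = 2 kg, r = 5 m, omega = 16 rad/s
For a point mass: I = m*r^2
I = 2*5^2 = 2*25 = 50
L = I*omega = 50*16
L = 800 kg*m^2/s

800 kg*m^2/s


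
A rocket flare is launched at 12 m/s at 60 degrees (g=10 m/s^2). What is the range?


Given: v0 = 12 m/s, theta = 60 deg, g = 10 m/s^2
sin(2*60) = sin(120) = sqrt(3)/2
Using R = v0^2 * sin(2*theta) / g
R = 12^2 * (sqrt(3)/2) / 10
R = 144 * sqrt(3) / 20
R = 36/5*sqrt(3) m

36/5*sqrt(3) m


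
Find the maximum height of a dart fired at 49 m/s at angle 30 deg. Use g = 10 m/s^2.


Given: v0 = 49 m/s, theta = 30 deg, g = 10 m/s^2
sin^2(30) = 1/4
Using H = v0^2 * sin^2(theta) / (2*g)
H = 49^2 * 1/4 / (2*10)
H = 2401 * 1/4 / 20
H = 2401/4 / 20
H = 2401/80 m

2401/80 m


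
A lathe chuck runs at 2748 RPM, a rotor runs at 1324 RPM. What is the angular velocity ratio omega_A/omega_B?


Given: RPM_A = 2748, RPM_B = 1324
omega = 2*pi*RPM/60, so omega_A/omega_B = RPM_A / RPM_B
omega_A/omega_B = 2748 / 1324
omega_A/omega_B = 687/331

687/331


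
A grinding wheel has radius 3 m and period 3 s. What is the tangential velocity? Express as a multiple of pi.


Given: radius r = 3 m, period T = 3 s
Using v = 2*pi*r / T
v = 2*pi*3 / 3
v = 6*pi / 3
v = 2*pi m/s

2*pi m/s


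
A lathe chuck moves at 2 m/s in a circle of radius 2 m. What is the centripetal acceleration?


Given: v = 2 m/s, r = 2 m
Using a_c = v^2 / r
a_c = 2^2 / 2
a_c = 4 / 2
a_c = 2 m/s^2

2 m/s^2


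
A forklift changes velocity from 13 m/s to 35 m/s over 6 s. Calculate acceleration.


Given: initial velocity v0 = 13 m/s, final velocity v = 35 m/s, time t = 6 s
Using a = (v - v0) / t
a = (35 - 13) / 6
a = 22 / 6
a = 11/3 m/s^2

11/3 m/s^2


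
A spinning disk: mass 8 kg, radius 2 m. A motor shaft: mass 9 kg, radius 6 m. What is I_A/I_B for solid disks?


Given: M1=8 kg, R1=2 m, M2=9 kg, R2=6 m
For a disk: I = (1/2)*M*R^2, so I_A/I_B = (M1*R1^2)/(M2*R2^2)
M1*R1^2 = 8*4 = 32
M2*R2^2 = 9*36 = 324
I_A/I_B = 32/324 = 8/81

8/81


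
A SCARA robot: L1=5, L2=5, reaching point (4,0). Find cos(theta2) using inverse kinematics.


Given: L1 = 5, L2 = 5, target (x, y) = (4, 0)
Using cos(theta2) = (x^2 + y^2 - L1^2 - L2^2) / (2*L1*L2)
x^2 + y^2 = 4^2 + 0 = 16
L1^2 + L2^2 = 25 + 25 = 50
Numerator = 16 - 50 = -34
Denominator = 2*5*5 = 50
cos(theta2) = -34/50 = -17/25

-17/25


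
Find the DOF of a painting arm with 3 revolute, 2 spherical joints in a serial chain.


Given: serial robot with 3 revolute, 2 spherical joints
DOF contribution per joint type: revolute=1, prismatic=1, spherical=3, fixed=0
DOF = 3*1 + 2*3
DOF = 9

9


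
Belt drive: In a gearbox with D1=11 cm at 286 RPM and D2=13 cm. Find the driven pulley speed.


Given: D1 = 11 cm, w1 = 286 RPM, D2 = 13 cm
Using D1*w1 = D2*w2
w2 = D1*w1 / D2
w2 = 11*286 / 13
w2 = 3146 / 13
w2 = 242 RPM

242 RPM


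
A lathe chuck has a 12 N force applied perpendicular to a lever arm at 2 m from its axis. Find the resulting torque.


Given: F = 12 N, r = 2 m, angle = 90 deg (perpendicular)
Using tau = F * r * sin(90)
sin(90) = 1
tau = 12 * 2 * 1
tau = 24 Nm

24 Nm


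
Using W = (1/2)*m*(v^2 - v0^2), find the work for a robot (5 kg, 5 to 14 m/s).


Given: m = 5 kg, v0 = 5 m/s, v = 14 m/s
Using W = (1/2)*m*(v^2 - v0^2)
v^2 = 14^2 = 196
v0^2 = 5^2 = 25
v^2 - v0^2 = 196 - 25 = 171
W = (1/2)*5*171 = 855/2 J

855/2 J


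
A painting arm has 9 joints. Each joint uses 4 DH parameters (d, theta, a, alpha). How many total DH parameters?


Given: 9 joints, 4 DH parameters per joint (d, theta, a, alpha)
Total DH parameters = number_of_joints * 4
Total = 9 * 4
Total = 36

36


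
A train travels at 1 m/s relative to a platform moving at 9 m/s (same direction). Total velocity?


Given: object velocity = 1 m/s, platform velocity = 9 m/s (same direction)
Using classical velocity addition: v_total = v_object + v_platform
v_total = 1 + 9
v_total = 10 m/s

10 m/s


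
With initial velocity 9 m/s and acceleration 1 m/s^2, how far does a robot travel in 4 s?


Given: v0 = 9 m/s, a = 1 m/s^2, t = 4 s
Using s = v0*t + (1/2)*a*t^2
s = 9*4 + (1/2)*1*4^2
s = 36 + (1/2)*16
s = 36 + 8
s = 44

44 m


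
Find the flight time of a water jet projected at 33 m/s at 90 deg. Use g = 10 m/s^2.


Given: v0 = 33 m/s, theta = 90 deg, g = 10 m/s^2
sin(90) = 1
Using T = 2*v0*sin(theta) / g
T = 2*33*1 / 10
T = 66 / 10
T = 33/5 s

33/5 s


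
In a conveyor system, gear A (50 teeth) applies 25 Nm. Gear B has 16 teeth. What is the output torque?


Given: N1 = 50, N2 = 16, T1 = 25 Nm
Using T2/T1 = N2/N1
T2 = T1 * N2 / N1
T2 = 25 * 16 / 50
T2 = 400 / 50
T2 = 8 Nm

8 Nm


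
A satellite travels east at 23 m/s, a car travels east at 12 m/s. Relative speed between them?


Given: v_A = 23 m/s east, v_B = 12 m/s east
Both move in the same direction; relative speed = |v_A - v_B|
|23 - 12| = |11|
= 11 m/s

11 m/s


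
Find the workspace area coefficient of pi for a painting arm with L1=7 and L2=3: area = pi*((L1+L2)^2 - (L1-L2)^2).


Given: L1 = 7, L2 = 3
(L1+L2)^2 = (10)^2 = 100
(L1-L2)^2 = (4)^2 = 16
Difference = 100 - 16 = 84
This equals 4*L1*L2 = 4*7*3 = 84
Workspace area = 84*pi

84


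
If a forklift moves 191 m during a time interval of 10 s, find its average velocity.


Given: distance d = 191 m, time t = 10 s
Using v = d / t
v = 191 / 10
v = 191/10 m/s

191/10 m/s


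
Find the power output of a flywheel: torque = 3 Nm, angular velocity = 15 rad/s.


Given: tau = 3 Nm, omega = 15 rad/s
Using P = tau * omega
P = 3 * 15
P = 45 W

45 W


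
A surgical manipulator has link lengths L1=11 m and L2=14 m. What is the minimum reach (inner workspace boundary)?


Given: L1 = 11 m, L2 = 14 m
For a 2-link planar arm, min reach = |L1 - L2| (second link folded back)
Min reach = |11 - 14|
Min reach = 3 m

3 m


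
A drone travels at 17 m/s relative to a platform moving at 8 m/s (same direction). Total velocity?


Given: object velocity = 17 m/s, platform velocity = 8 m/s (same direction)
Using classical velocity addition: v_total = v_object + v_platform
v_total = 17 + 8
v_total = 25 m/s

25 m/s


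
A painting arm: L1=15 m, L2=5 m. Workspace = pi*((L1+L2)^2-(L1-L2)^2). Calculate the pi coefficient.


Given: L1 = 15, L2 = 5
(L1+L2)^2 = (20)^2 = 400
(L1-L2)^2 = (10)^2 = 100
Difference = 400 - 100 = 300
This equals 4*L1*L2 = 4*15*5 = 300
Workspace area = 300*pi

300


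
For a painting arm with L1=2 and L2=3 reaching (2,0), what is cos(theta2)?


Given: L1 = 2, L2 = 3, target (x, y) = (2, 0)
Using cos(theta2) = (x^2 + y^2 - L1^2 - L2^2) / (2*L1*L2)
x^2 + y^2 = 2^2 + 0 = 4
L1^2 + L2^2 = 4 + 9 = 13
Numerator = 4 - 13 = -9
Denominator = 2*2*3 = 12
cos(theta2) = -9/12 = -3/4

-3/4


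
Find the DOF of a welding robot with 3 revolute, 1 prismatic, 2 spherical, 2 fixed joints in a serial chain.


Given: serial robot with 3 revolute, 1 prismatic, 2 spherical, 2 fixed joints
DOF contribution per joint type: revolute=1, prismatic=1, spherical=3, fixed=0
DOF = 3*1 + 1*1 + 2*3 + 2*0
DOF = 10

10


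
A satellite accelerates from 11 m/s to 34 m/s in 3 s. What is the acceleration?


Given: initial velocity v0 = 11 m/s, final velocity v = 34 m/s, time t = 3 s
Using a = (v - v0) / t
a = (34 - 11) / 3
a = 23 / 3
a = 23/3 m/s^2

23/3 m/s^2


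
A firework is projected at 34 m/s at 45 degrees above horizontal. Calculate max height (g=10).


Given: v0 = 34 m/s, theta = 45 deg, g = 10 m/s^2
sin^2(45) = 1/2
Using H = v0^2 * sin^2(theta) / (2*g)
H = 34^2 * 1/2 / (2*10)
H = 1156 * 1/2 / 20
H = 578 / 20
H = 289/10 m

289/10 m


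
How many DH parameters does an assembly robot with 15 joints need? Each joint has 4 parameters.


Given: 15 joints, 4 DH parameters per joint (d, theta, a, alpha)
Total DH parameters = number_of_joints * 4
Total = 15 * 4
Total = 60

60


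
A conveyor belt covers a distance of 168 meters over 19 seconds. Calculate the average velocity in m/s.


Given: distance d = 168 m, time t = 19 s
Using v = d / t
v = 168 / 19
v = 168/19 m/s

168/19 m/s


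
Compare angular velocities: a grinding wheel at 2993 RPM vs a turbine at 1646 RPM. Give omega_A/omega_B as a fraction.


Given: RPM_A = 2993, RPM_B = 1646
omega = 2*pi*RPM/60, so omega_A/omega_B = RPM_A / RPM_B
omega_A/omega_B = 2993 / 1646
omega_A/omega_B = 2993/1646

2993/1646


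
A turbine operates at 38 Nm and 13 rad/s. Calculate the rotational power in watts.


Given: tau = 38 Nm, omega = 13 rad/s
Using P = tau * omega
P = 38 * 13
P = 494 W

494 W


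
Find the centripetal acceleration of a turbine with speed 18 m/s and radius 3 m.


Given: v = 18 m/s, r = 3 m
Using a_c = v^2 / r
a_c = 18^2 / 3
a_c = 324 / 3
a_c = 108 m/s^2

108 m/s^2


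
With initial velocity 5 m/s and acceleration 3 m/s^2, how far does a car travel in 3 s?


Given: v0 = 5 m/s, a = 3 m/s^2, t = 3 s
Using s = v0*t + (1/2)*a*t^2
s = 5*3 + (1/2)*3*3^2
s = 15 + (1/2)*27
s = 15 + 27/2
s = 57/2

57/2 m


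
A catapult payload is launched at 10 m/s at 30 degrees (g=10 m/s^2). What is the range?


Given: v0 = 10 m/s, theta = 30 deg, g = 10 m/s^2
sin(2*30) = sin(60) = sqrt(3)/2
Using R = v0^2 * sin(2*theta) / g
R = 10^2 * (sqrt(3)/2) / 10
R = 100 * sqrt(3) / 20
R = 5*sqrt(3) m

5*sqrt(3) m


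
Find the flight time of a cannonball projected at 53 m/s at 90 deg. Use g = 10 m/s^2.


Given: v0 = 53 m/s, theta = 90 deg, g = 10 m/s^2
sin(90) = 1
Using T = 2*v0*sin(theta) / g
T = 2*53*1 / 10
T = 106 / 10
T = 53/5 s

53/5 s


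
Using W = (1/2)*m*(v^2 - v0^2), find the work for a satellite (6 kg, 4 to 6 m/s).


Given: m = 6 kg, v0 = 4 m/s, v = 6 m/s
Using W = (1/2)*m*(v^2 - v0^2)
v^2 = 6^2 = 36
v0^2 = 4^2 = 16
v^2 - v0^2 = 36 - 16 = 20
W = (1/2)*6*20 = 60 J

60 J


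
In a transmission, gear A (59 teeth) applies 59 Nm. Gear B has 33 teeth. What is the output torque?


Given: N1 = 59, N2 = 33, T1 = 59 Nm
Using T2/T1 = N2/N1
T2 = T1 * N2 / N1
T2 = 59 * 33 / 59
T2 = 1947 / 59
T2 = 33 Nm

33 Nm


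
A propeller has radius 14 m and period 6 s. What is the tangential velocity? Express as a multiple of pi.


Given: radius r = 14 m, period T = 6 s
Using v = 2*pi*r / T
v = 2*pi*14 / 6
v = 28*pi / 6
v = 14/3*pi m/s

14/3*pi m/s


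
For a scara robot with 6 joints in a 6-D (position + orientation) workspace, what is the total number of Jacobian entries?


Given: task space dimension = 6, joints = 6
Jacobian is a 6 x 6 matrix
Total entries = rows * columns
Total = 6 * 6
Total = 36

36


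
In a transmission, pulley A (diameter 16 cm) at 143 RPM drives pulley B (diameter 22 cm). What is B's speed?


Given: D1 = 16 cm, w1 = 143 RPM, D2 = 22 cm
Using D1*w1 = D2*w2
w2 = D1*w1 / D2
w2 = 16*143 / 22
w2 = 2288 / 22
w2 = 104 RPM

104 RPM


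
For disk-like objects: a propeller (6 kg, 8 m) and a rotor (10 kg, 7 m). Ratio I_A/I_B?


Given: M1=6 kg, R1=8 m, M2=10 kg, R2=7 m
For a disk: I = (1/2)*M*R^2, so I_A/I_B = (M1*R1^2)/(M2*R2^2)
M1*R1^2 = 6*64 = 384
M2*R2^2 = 10*49 = 490
I_A/I_B = 384/490 = 192/245

192/245


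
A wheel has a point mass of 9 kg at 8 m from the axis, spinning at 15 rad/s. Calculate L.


Given: m = 9 kg, r = 8 m, omega = 15 rad/s
For a point mass: I = m*r^2
I = 9*8^2 = 9*64 = 576
L = I*omega = 576*15
L = 8640 kg*m^2/s

8640 kg*m^2/s


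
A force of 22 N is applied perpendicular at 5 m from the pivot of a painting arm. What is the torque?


Given: F = 22 N, r = 5 m, angle = 90 deg (perpendicular)
Using tau = F * r * sin(90)
sin(90) = 1
tau = 22 * 5 * 1
tau = 110 Nm

110 Nm


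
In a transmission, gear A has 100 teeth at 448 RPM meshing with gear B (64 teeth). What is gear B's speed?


Given: N1 = 100 teeth, w1 = 448 RPM, N2 = 64 teeth
Using N1*w1 = N2*w2
w2 = N1*w1 / N2
w2 = 100*448 / 64
w2 = 44800 / 64
w2 = 700 RPM

700 RPM


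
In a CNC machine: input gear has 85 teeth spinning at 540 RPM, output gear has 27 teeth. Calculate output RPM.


Given: N1 = 85 teeth, w1 = 540 RPM, N2 = 27 teeth
Using N1*w1 = N2*w2
w2 = N1*w1 / N2
w2 = 85*540 / 27
w2 = 45900 / 27
w2 = 1700 RPM

1700 RPM


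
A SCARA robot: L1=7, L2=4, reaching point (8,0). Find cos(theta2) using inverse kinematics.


Given: L1 = 7, L2 = 4, target (x, y) = (8, 0)
Using cos(theta2) = (x^2 + y^2 - L1^2 - L2^2) / (2*L1*L2)
x^2 + y^2 = 8^2 + 0 = 64
L1^2 + L2^2 = 49 + 16 = 65
Numerator = 64 - 65 = -1
Denominator = 2*7*4 = 56
cos(theta2) = -1/56 = -1/56

-1/56


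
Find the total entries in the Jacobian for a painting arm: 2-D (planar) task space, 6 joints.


Given: task space dimension = 2, joints = 6
Jacobian is a 2 x 6 matrix
Total entries = rows * columns
Total = 2 * 6
Total = 12

12


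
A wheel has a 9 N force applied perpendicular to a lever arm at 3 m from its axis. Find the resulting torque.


Given: F = 9 N, r = 3 m, angle = 90 deg (perpendicular)
Using tau = F * r * sin(90)
sin(90) = 1
tau = 9 * 3 * 1
tau = 27 Nm

27 Nm


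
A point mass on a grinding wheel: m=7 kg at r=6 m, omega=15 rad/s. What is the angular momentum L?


Given: m = 7 kg, r = 6 m, omega = 15 rad/s
For a point mass: I = m*r^2
I = 7*6^2 = 7*36 = 252
L = I*omega = 252*15
L = 3780 kg*m^2/s

3780 kg*m^2/s


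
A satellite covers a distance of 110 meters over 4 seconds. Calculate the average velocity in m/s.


Given: distance d = 110 m, time t = 4 s
Using v = d / t
v = 110 / 4
v = 55/2 m/s

55/2 m/s


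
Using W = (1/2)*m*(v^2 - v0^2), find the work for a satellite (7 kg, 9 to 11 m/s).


Given: m = 7 kg, v0 = 9 m/s, v = 11 m/s
Using W = (1/2)*m*(v^2 - v0^2)
v^2 = 11^2 = 121
v0^2 = 9^2 = 81
v^2 - v0^2 = 121 - 81 = 40
W = (1/2)*7*40 = 140 J

140 J


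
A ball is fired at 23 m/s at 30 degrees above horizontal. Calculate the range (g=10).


Given: v0 = 23 m/s, theta = 30 deg, g = 10 m/s^2
sin(2*30) = sin(60) = sqrt(3)/2
Using R = v0^2 * sin(2*theta) / g
R = 23^2 * (sqrt(3)/2) / 10
R = 529 * sqrt(3) / 20
R = 529/20*sqrt(3) m

529/20*sqrt(3) m


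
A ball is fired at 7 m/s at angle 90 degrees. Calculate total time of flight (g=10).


Given: v0 = 7 m/s, theta = 90 deg, g = 10 m/s^2
sin(90) = 1
Using T = 2*v0*sin(theta) / g
T = 2*7*1 / 10
T = 14 / 10
T = 7/5 s

7/5 s


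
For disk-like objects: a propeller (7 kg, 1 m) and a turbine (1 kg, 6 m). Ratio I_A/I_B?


Given: M1=7 kg, R1=1 m, M2=1 kg, R2=6 m
For a disk: I = (1/2)*M*R^2, so I_A/I_B = (M1*R1^2)/(M2*R2^2)
M1*R1^2 = 7*1 = 7
M2*R2^2 = 1*36 = 36
I_A/I_B = 7/36 = 7/36

7/36


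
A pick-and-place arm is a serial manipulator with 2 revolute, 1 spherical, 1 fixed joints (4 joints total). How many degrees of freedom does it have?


Given: serial robot with 2 revolute, 1 spherical, 1 fixed joints
DOF contribution per joint type: revolute=1, prismatic=1, spherical=3, fixed=0
DOF = 2*1 + 1*3 + 1*0
DOF = 5

5


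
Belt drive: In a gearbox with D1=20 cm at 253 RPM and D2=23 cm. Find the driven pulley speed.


Given: D1 = 20 cm, w1 = 253 RPM, D2 = 23 cm
Using D1*w1 = D2*w2
w2 = D1*w1 / D2
w2 = 20*253 / 23
w2 = 5060 / 23
w2 = 220 RPM

220 RPM


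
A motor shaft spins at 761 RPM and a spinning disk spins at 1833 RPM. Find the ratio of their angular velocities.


Given: RPM_A = 761, RPM_B = 1833
omega = 2*pi*RPM/60, so omega_A/omega_B = RPM_A / RPM_B
omega_A/omega_B = 761 / 1833
omega_A/omega_B = 761/1833

761/1833


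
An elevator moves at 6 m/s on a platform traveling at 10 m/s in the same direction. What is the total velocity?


Given: object velocity = 6 m/s, platform velocity = 10 m/s (same direction)
Using classical velocity addition: v_total = v_object + v_platform
v_total = 6 + 10
v_total = 16 m/s

16 m/s


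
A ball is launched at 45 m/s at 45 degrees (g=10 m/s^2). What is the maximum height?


Given: v0 = 45 m/s, theta = 45 deg, g = 10 m/s^2
sin^2(45) = 1/2
Using H = v0^2 * sin^2(theta) / (2*g)
H = 45^2 * 1/2 / (2*10)
H = 2025 * 1/2 / 20
H = 2025/2 / 20
H = 405/8 m

405/8 m


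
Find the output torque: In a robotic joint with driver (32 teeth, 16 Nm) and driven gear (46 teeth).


Given: N1 = 32, N2 = 46, T1 = 16 Nm
Using T2/T1 = N2/N1
T2 = T1 * N2 / N1
T2 = 16 * 46 / 32
T2 = 736 / 32
T2 = 23 Nm

23 Nm


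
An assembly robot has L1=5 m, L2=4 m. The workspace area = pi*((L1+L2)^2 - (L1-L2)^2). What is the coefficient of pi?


Given: L1 = 5, L2 = 4
(L1+L2)^2 = (9)^2 = 81
(L1-L2)^2 = (1)^2 = 1
Difference = 81 - 1 = 80
This equals 4*L1*L2 = 4*5*4 = 80
Workspace area = 80*pi

80


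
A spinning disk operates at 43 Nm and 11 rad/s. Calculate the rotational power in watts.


Given: tau = 43 Nm, omega = 11 rad/s
Using P = tau * omega
P = 43 * 11
P = 473 W

473 W


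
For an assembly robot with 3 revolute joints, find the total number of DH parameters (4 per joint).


Given: 3 joints, 4 DH parameters per joint (d, theta, a, alpha)
Total DH parameters = number_of_joints * 4
Total = 3 * 4
Total = 12

12


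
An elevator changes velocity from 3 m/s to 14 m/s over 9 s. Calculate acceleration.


Given: initial velocity v0 = 3 m/s, final velocity v = 14 m/s, time t = 9 s
Using a = (v - v0) / t
a = (14 - 3) / 9
a = 11 / 9
a = 11/9 m/s^2

11/9 m/s^2


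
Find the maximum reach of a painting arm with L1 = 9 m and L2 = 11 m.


Given: L1 = 9 m, L2 = 11 m
For a 2-link planar arm, max reach = L1 + L2 (fully extended)
Max reach = 9 + 11
Max reach = 20 m

20 m


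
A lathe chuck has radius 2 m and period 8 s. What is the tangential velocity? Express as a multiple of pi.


Given: radius r = 2 m, period T = 8 s
Using v = 2*pi*r / T
v = 2*pi*2 / 8
v = 4*pi / 8
v = 1/2*pi m/s

1/2*pi m/s


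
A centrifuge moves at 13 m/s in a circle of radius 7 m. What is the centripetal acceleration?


Given: v = 13 m/s, r = 7 m
Using a_c = v^2 / r
a_c = 13^2 / 7
a_c = 169 / 7
a_c = 169/7 m/s^2

169/7 m/s^2


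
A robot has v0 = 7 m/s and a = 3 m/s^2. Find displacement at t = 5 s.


Given: v0 = 7 m/s, a = 3 m/s^2, t = 5 s
Using s = v0*t + (1/2)*a*t^2
s = 7*5 + (1/2)*3*5^2
s = 35 + (1/2)*75
s = 35 + 75/2
s = 145/2

145/2 m


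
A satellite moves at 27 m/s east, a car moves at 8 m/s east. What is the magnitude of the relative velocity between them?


Given: v_A = 27 m/s east, v_B = 8 m/s east
Both move in the same direction; relative speed = |v_A - v_B|
|27 - 8| = |19|
= 19 m/s

19 m/s


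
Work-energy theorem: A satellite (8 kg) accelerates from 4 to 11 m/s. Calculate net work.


Given: m = 8 kg, v0 = 4 m/s, v = 11 m/s
Using W = (1/2)*m*(v^2 - v0^2)
v^2 = 11^2 = 121
v0^2 = 4^2 = 16
v^2 - v0^2 = 121 - 16 = 105
W = (1/2)*8*105 = 420 J

420 J


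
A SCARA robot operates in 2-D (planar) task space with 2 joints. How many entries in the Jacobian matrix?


Given: task space dimension = 2, joints = 2
Jacobian is a 2 x 2 matrix
Total entries = rows * columns
Total = 2 * 2
Total = 4

4


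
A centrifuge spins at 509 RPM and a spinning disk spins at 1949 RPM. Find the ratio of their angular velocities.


Given: RPM_A = 509, RPM_B = 1949
omega = 2*pi*RPM/60, so omega_A/omega_B = RPM_A / RPM_B
omega_A/omega_B = 509 / 1949
omega_A/omega_B = 509/1949

509/1949


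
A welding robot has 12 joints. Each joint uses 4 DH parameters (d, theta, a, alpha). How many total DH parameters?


Given: 12 joints, 4 DH parameters per joint (d, theta, a, alpha)
Total DH parameters = number_of_joints * 4
Total = 12 * 4
Total = 48

48


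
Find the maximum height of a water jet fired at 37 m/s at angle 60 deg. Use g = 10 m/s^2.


Given: v0 = 37 m/s, theta = 60 deg, g = 10 m/s^2
sin^2(60) = 3/4
Using H = v0^2 * sin^2(theta) / (2*g)
H = 37^2 * 3/4 / (2*10)
H = 1369 * 3/4 / 20
H = 4107/4 / 20
H = 4107/80 m

4107/80 m


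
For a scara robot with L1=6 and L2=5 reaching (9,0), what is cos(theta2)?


Given: L1 = 6, L2 = 5, target (x, y) = (9, 0)
Using cos(theta2) = (x^2 + y^2 - L1^2 - L2^2) / (2*L1*L2)
x^2 + y^2 = 9^2 + 0 = 81
L1^2 + L2^2 = 36 + 25 = 61
Numerator = 81 - 61 = 20
Denominator = 2*6*5 = 60
cos(theta2) = 20/60 = 1/3

1/3


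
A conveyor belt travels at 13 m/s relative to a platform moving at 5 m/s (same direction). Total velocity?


Given: object velocity = 13 m/s, platform velocity = 5 m/s (same direction)
Using classical velocity addition: v_total = v_object + v_platform
v_total = 13 + 5
v_total = 18 m/s

18 m/s


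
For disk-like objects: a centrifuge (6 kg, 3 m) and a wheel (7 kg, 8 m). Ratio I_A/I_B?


Given: M1=6 kg, R1=3 m, M2=7 kg, R2=8 m
For a disk: I = (1/2)*M*R^2, so I_A/I_B = (M1*R1^2)/(M2*R2^2)
M1*R1^2 = 6*9 = 54
M2*R2^2 = 7*64 = 448
I_A/I_B = 54/448 = 27/224

27/224


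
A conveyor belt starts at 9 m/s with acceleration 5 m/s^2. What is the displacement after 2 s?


Given: v0 = 9 m/s, a = 5 m/s^2, t = 2 s
Using s = v0*t + (1/2)*a*t^2
s = 9*2 + (1/2)*5*2^2
s = 18 + (1/2)*20
s = 18 + 10
s = 28

28 m


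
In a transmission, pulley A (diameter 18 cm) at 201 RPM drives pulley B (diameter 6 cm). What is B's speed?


Given: D1 = 18 cm, w1 = 201 RPM, D2 = 6 cm
Using D1*w1 = D2*w2
w2 = D1*w1 / D2
w2 = 18*201 / 6
w2 = 3618 / 6
w2 = 603 RPM

603 RPM


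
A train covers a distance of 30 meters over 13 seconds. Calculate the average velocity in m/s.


Given: distance d = 30 m, time t = 13 s
Using v = d / t
v = 30 / 13
v = 30/13 m/s

30/13 m/s


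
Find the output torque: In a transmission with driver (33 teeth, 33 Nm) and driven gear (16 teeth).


Given: N1 = 33, N2 = 16, T1 = 33 Nm
Using T2/T1 = N2/N1
T2 = T1 * N2 / N1
T2 = 33 * 16 / 33
T2 = 528 / 33
T2 = 16 Nm

16 Nm


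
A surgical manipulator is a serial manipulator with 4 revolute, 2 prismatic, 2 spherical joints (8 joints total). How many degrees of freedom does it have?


Given: serial robot with 4 revolute, 2 prismatic, 2 spherical joints
DOF contribution per joint type: revolute=1, prismatic=1, spherical=3, fixed=0
DOF = 4*1 + 2*1 + 2*3
DOF = 12

12


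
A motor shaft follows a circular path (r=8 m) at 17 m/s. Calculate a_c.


Given: v = 17 m/s, r = 8 m
Using a_c = v^2 / r
a_c = 17^2 / 8
a_c = 289 / 8
a_c = 289/8 m/s^2

289/8 m/s^2


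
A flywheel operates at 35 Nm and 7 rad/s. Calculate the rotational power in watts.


Given: tau = 35 Nm, omega = 7 rad/s
Using P = tau * omega
P = 35 * 7
P = 245 W

245 W


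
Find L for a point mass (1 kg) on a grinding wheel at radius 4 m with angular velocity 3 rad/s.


Given: m = 1 kg, r = 4 m, omega = 3 rad/s
For a point mass: I = m*r^2
I = 1*4^2 = 1*16 = 16
L = I*omega = 16*3
L = 48 kg*m^2/s

48 kg*m^2/s


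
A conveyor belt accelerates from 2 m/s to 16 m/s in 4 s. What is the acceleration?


Given: initial velocity v0 = 2 m/s, final velocity v = 16 m/s, time t = 4 s
Using a = (v - v0) / t
a = (16 - 2) / 4
a = 14 / 4
a = 7/2 m/s^2

7/2 m/s^2


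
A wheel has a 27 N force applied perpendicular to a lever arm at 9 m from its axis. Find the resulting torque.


Given: F = 27 N, r = 9 m, angle = 90 deg (perpendicular)
Using tau = F * r * sin(90)
sin(90) = 1
tau = 27 * 9 * 1
tau = 243 Nm

243 Nm


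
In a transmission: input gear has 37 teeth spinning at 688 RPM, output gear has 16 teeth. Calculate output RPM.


Given: N1 = 37 teeth, w1 = 688 RPM, N2 = 16 teeth
Using N1*w1 = N2*w2
w2 = N1*w1 / N2
w2 = 37*688 / 16
w2 = 25456 / 16
w2 = 1591 RPM

1591 RPM


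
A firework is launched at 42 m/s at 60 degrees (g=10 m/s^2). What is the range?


Given: v0 = 42 m/s, theta = 60 deg, g = 10 m/s^2
sin(2*60) = sin(120) = sqrt(3)/2
Using R = v0^2 * sin(2*theta) / g
R = 42^2 * (sqrt(3)/2) / 10
R = 1764 * sqrt(3) / 20
R = 441/5*sqrt(3) m

441/5*sqrt(3) m


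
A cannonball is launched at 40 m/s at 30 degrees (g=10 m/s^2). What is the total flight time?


Given: v0 = 40 m/s, theta = 30 deg, g = 10 m/s^2
sin(30) = 1/2
Using T = 2*v0*sin(theta) / g
T = 2*40*1/2 / 10
T = 40 / 10
T = 4 s

4 s


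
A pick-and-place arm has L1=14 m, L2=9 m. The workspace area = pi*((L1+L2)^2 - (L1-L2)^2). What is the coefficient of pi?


Given: L1 = 14, L2 = 9
(L1+L2)^2 = (23)^2 = 529
(L1-L2)^2 = (5)^2 = 25
Difference = 529 - 25 = 504
This equals 4*L1*L2 = 4*14*9 = 504
Workspace area = 504*pi

504


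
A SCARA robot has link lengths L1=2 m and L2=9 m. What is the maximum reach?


Given: L1 = 2 m, L2 = 9 m
For a 2-link planar arm, max reach = L1 + L2 (fully extended)
Max reach = 2 + 9
Max reach = 11 m

11 m


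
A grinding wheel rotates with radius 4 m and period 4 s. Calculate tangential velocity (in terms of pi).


Given: radius r = 4 m, period T = 4 s
Using v = 2*pi*r / T
v = 2*pi*4 / 4
v = 8*pi / 4
v = 2*pi m/s

2*pi m/s


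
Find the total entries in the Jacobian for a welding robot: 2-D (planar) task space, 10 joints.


Given: task space dimension = 2, joints = 10
Jacobian is a 2 x 10 matrix
Total entries = rows * columns
Total = 2 * 10
Total = 20

20


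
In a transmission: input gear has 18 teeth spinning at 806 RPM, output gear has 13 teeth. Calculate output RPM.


Given: N1 = 18 teeth, w1 = 806 RPM, N2 = 13 teeth
Using N1*w1 = N2*w2
w2 = N1*w1 / N2
w2 = 18*806 / 13
w2 = 14508 / 13
w2 = 1116 RPM

1116 RPM


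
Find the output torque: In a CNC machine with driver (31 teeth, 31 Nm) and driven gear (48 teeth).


Given: N1 = 31, N2 = 48, T1 = 31 Nm
Using T2/T1 = N2/N1
T2 = T1 * N2 / N1
T2 = 31 * 48 / 31
T2 = 1488 / 31
T2 = 48 Nm

48 Nm


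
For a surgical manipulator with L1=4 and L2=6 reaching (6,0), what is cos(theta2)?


Given: L1 = 4, L2 = 6, target (x, y) = (6, 0)
Using cos(theta2) = (x^2 + y^2 - L1^2 - L2^2) / (2*L1*L2)
x^2 + y^2 = 6^2 + 0 = 36
L1^2 + L2^2 = 16 + 36 = 52
Numerator = 36 - 52 = -16
Denominator = 2*4*6 = 48
cos(theta2) = -16/48 = -1/3

-1/3


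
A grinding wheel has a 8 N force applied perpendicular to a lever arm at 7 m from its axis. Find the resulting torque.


Given: F = 8 N, r = 7 m, angle = 90 deg (perpendicular)
Using tau = F * r * sin(90)
sin(90) = 1
tau = 8 * 7 * 1
tau = 56 Nm

56 Nm


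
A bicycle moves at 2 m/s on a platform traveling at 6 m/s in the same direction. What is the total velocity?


Given: object velocity = 2 m/s, platform velocity = 6 m/s (same direction)
Using classical velocity addition: v_total = v_object + v_platform
v_total = 2 + 6
v_total = 8 m/s

8 m/s


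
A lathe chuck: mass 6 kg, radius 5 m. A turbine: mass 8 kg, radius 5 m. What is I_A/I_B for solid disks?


Given: M1=6 kg, R1=5 m, M2=8 kg, R2=5 m
For a disk: I = (1/2)*M*R^2, so I_A/I_B = (M1*R1^2)/(M2*R2^2)
M1*R1^2 = 6*25 = 150
M2*R2^2 = 8*25 = 200
I_A/I_B = 150/200 = 3/4

3/4
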